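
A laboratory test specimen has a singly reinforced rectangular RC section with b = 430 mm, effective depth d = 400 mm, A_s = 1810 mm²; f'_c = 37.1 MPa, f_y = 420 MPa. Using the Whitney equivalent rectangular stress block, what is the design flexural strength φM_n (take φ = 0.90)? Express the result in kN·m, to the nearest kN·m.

φM_n ≈ 254 kN·m

T = A_s f_y = 1810 × 420 = 760200 N = 760.2 kN.
From C = T: a = T/(0.85 f'_c b) = 760200/(0.85 × 37.1 × 430) = 56.06 mm.
M_n = T(d − a/2) = 760.2 kN × (400 − 28.03) mm = 282.77 kN·m.
φM_n = 0.90 × 282.77 = 254.49 kN·m.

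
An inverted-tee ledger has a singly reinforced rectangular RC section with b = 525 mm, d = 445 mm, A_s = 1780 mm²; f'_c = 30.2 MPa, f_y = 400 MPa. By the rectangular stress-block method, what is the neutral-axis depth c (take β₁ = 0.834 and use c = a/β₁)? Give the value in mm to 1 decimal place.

c ≈ 63.3 mm

T = A_s f_y = 1780 × 400 = 712000 N = 712 kN.
Setting C = 0.85 f'_c a b equal to T: a = 712000/(0.85 × 30.2 × 525) = 52.832 mm.
With β₁ = 0.834, c = a/β₁ = 52.832/0.834 = 63.3 mm.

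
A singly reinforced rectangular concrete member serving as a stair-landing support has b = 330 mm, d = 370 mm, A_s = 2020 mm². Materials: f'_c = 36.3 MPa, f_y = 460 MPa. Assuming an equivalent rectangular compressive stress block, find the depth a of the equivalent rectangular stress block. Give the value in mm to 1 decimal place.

a ≈ 91.3 mm

T = A_s f_y = 2020 × 460 = 929200 N = 929.2 kN.
Setting C = 0.85 f'_c a b equal to T: a = 929200/(0.85 × 36.3 × 330) = 91.3 mm.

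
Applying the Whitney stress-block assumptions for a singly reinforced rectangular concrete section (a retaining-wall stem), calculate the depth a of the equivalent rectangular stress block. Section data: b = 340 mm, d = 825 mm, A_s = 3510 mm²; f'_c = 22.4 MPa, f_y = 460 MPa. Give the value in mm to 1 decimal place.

T = A_s f_y = 3510 × 460 = 1614600 N = 1614.6 kN.
Setting C = 0.85 f'_c a b equal to T: a = 1614600/(0.85 × 22.4 × 340) = 249.4 mm.

a ≈ 249.4 mm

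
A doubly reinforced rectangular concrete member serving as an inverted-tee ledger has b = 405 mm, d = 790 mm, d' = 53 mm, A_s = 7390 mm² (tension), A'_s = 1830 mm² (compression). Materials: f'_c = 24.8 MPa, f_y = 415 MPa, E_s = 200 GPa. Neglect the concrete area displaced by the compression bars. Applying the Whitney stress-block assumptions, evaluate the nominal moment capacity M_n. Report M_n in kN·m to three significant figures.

M_n ≈ 2070 kN·m

Assume both tension and compression steel yield.
Net tension couple steel: A_s − A'_s = 5560 mm².
a = (A_s − A'_s) f_y / (0.85 f'_c b) = 2307400/(0.85 × 24.8 × 405) = 270.27 mm.
c = a/β₁ = 270.27/0.85 = 317.96 mm; ε'_s = 0.003(c − d')/c = 0.0025 ≥ f_y/E_s = 0.0021, so compression steel does yield.
M_n = (A_s − A'_s) f_y (d − a/2) + A'_s f_y (d − d') = [2307400 × (790 − 135.135) + 759450 × (790 − 53)] × 10⁻⁶ = 1511.04 + 559.71 = 2070.75 kN·m.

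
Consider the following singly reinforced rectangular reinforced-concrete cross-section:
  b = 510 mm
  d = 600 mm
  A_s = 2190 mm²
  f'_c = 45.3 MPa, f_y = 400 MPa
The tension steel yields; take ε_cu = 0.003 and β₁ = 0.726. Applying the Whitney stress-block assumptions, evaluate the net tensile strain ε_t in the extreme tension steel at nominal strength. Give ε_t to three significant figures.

ε_t ≈ 0.0263

a = A_s f_y/(0.85 f'_c b) = 44.61 mm.
β₁ = 0.726, so c = a/β₁ = 44.61/0.726 = 61.45 mm.
From the linear strain diagram with ε_cu = 0.003: ε_t = 0.003 (d − c)/c = 0.003 × (600 − 61.45)/61.45 = 0.0263.
Since ε_t ≥ 0.005, the section is tension-controlled.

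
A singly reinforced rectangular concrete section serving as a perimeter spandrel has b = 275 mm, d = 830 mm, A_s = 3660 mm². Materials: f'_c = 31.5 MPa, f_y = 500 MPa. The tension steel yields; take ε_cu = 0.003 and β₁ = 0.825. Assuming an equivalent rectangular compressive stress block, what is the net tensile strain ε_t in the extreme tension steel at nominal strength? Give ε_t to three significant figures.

a = A_s f_y/(0.85 f'_c b) = 248.54 mm.
β₁ = 0.825, so c = a/β₁ = 248.54/0.825 = 301.26 mm.
From the linear strain diagram with ε_cu = 0.003: ε_t = 0.003 (d − c)/c = 0.003 × (830 − 301.26)/301.26 = 0.00527.
Since ε_t ≥ 0.005, the section is tension-controlled.

ε_t ≈ 0.00527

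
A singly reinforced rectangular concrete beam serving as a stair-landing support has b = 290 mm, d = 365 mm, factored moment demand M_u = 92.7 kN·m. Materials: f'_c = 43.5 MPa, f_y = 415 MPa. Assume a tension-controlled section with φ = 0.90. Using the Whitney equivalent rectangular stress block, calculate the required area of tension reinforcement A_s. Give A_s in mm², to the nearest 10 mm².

M_n = M_u/φ = 92.7/0.90 = 103 kN·m.
With M_n = 0.85 f'_c a b (d − a/2), solve the quadratic for a:
a = d − √(d² − 2M_n/(0.85 f'_c b)) = 365 − √(365² − 2 × 103×10⁶/(0.85 × 43.5 × 290)) = 27.34 mm.
A_s = 0.85 f'_c a b / f_y = 0.85 × 43.5 × 27.34 × 290 / 415 = 706.4 mm².

A_s ≈ 710 mm²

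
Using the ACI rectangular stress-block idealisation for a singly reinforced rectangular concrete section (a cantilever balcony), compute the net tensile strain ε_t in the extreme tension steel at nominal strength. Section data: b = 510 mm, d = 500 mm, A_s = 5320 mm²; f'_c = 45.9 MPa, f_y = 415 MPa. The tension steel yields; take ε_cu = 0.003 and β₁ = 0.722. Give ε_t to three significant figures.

ε_t ≈ 0.00676

a = A_s f_y/(0.85 f'_c b) = 110.96 mm.
β₁ = 0.722, so c = a/β₁ = 110.96/0.722 = 153.68 mm.
From the linear strain diagram with ε_cu = 0.003: ε_t = 0.003 (d − c)/c = 0.003 × (500 − 153.68)/153.68 = 0.00676.
Since ε_t ≥ 0.005, the section is tension-controlled.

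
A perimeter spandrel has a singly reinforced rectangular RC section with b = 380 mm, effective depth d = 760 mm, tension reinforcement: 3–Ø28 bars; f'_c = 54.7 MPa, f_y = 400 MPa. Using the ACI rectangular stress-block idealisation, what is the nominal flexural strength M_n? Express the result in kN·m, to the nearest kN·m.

A_s = 3 × 616 = 1848 mm².
T = A_s f_y = 1848 × 400 = 739200 N = 739.2 kN.
From C = T: a = T/(0.85 f'_c b) = 739200/(0.85 × 54.7 × 380) = 41.84 mm.
M_n = T(d − a/2) = 739.2 kN × (760 − 20.92) mm = 546.33 kN·m.

M_n ≈ 546 kN·m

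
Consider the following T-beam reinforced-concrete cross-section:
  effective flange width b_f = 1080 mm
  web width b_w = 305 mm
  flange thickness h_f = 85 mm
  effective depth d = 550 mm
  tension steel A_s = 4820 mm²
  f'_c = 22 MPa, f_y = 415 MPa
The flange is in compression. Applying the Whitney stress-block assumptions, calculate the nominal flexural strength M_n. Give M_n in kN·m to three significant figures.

Tension: T = A_s f_y = 4820 × 415 = 2000300 N.
Try a within the flange: a = T/(0.85 f'_c b_f) = 2000300/(0.85 × 22 × 1080) = 99.04 mm.
a = 99.04 > h_f = 85 mm: the block extends into the web. Split into flange-overhang and web parts.
C_f = 0.85 f'_c (b_f − b_w) h_f = 0.85 × 22 × (1080 − 305) × 85 = 1231863 N.
Remaining web compression depth: a_w = (T − C_f)/(0.85 f'_c b_w) = (2000300 − 1231863)/(0.85 × 22 × 305) = 134.73 mm.
M_n = C_f(d − h_f/2) + (T − C_f)(d − a_w/2) = 1231863 × (550 − 42.5) + 768437 × (550 − 67.365) = 625.17 + 370.87 = 996.04 × 10⁶ N·mm.
M_n = 996.04 kN·m.

M_n ≈ 996 kN·m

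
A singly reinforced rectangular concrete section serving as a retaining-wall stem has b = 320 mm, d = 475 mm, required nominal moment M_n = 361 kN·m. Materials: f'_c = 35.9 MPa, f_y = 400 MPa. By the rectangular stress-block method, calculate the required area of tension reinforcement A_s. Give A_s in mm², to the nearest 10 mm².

With M_n = 0.85 f'_c a b (d − a/2), solve the quadratic for a:
a = d − √(d² − 2M_n/(0.85 f'_c b)) = 475 − √(475² − 2 × 361×10⁶/(0.85 × 35.9 × 320)) = 85.53 mm.
A_s = 0.85 f'_c a b / f_y = 0.85 × 35.9 × 85.53 × 320 / 400 = 2088.0 mm².

A_s ≈ 2090 mm²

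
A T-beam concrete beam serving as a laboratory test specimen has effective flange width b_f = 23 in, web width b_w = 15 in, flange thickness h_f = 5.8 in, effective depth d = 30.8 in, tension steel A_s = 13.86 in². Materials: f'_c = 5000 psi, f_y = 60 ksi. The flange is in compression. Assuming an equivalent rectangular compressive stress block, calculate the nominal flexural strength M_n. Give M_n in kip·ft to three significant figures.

M_n ≈ 1820 kip·ft

Tension: T = A_s f_y = 13.86 × 60 = 831.6 kips.
Try a within the flange: a = T/(0.85 f'_c b_f) = 831.6/(0.85 × 5 × 23) = 8.507 in.
a = 8.507 > h_f = 5.8 in: the block extends into the web. Split into flange-overhang and web parts.
C_f = 0.85 f'_c (b_f − b_w) h_f = 0.85 × 5 × (23 − 15) × 5.8 = 197.2 kips.
Remaining web compression depth: a_w = (T − C_f)/(0.85 f'_c b_w) = (831.6 − 197.2)/(0.85 × 5 × 15) = 9.951 in.
M_n = C_f(d − h_f/2) + (T − C_f)(d − a_w/2) = 197.2 × (30.8 − 2.9) + 634.4 × (30.8 − 4.9755) = 5501.9 + 16383.1 = 21885.0 kip·in.
M_n = 21885.0/12 = 1823.75 kip·ft.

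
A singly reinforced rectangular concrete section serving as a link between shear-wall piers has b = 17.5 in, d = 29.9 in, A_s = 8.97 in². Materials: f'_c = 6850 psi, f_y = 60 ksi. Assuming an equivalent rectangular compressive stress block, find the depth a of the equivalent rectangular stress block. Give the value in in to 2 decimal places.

a ≈ 5.28 in

T = A_s f_y = 8.97 × 60 = 538.2 kips.
a = T/(0.85 f'_c b) = 538.2/(0.85 × 6.85 × 17.5) = 5.28 in.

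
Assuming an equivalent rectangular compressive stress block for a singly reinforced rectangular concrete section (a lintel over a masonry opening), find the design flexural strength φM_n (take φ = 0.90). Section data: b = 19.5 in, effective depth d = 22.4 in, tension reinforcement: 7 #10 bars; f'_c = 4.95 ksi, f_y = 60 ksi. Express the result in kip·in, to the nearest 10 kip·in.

φM_n ≈ 9190 kip·in

A_s = 7 × 1.27 = 8.89 in².
T = A_s f_y = 8.89 × 60 = 533.4 kips.
a = T/(0.85 f'_c b) = 533.4/(0.85 × 4.95 × 19.5) = 6.501 in.
M_n = T(d − a/2) = 533.4 × (22.4 − 3.2505) = 10214.3 kip·in.
φM_n = 0.90 × 10214.3 = 9192.9 kip·in.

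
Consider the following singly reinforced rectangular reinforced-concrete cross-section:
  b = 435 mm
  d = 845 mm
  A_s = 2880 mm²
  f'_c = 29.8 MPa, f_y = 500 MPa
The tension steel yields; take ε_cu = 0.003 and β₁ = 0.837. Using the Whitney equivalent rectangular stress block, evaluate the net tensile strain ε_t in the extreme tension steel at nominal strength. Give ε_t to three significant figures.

ε_t ≈ 0.0132

a = A_s f_y/(0.85 f'_c b) = 130.69 mm.
β₁ = 0.837, so c = a/β₁ = 130.69/0.837 = 156.14 mm.
From the linear strain diagram with ε_cu = 0.003: ε_t = 0.003 (d − c)/c = 0.003 × (845 − 156.14)/156.14 = 0.0132.
Since ε_t ≥ 0.005, the section is tension-controlled.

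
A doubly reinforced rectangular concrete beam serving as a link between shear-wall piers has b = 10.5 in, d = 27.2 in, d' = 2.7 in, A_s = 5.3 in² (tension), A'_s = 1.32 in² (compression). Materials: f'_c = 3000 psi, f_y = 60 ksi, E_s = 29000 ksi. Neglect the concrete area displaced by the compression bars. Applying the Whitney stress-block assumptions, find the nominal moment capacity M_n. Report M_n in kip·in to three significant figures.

M_n ≈ 7370 kip·in

Assume both steels yield.
a = (A_s − A'_s) f_y/(0.85 f'_c b) = (5.3 − 1.32) × 60/(0.85 × 3 × 10.5) = 8.919 in.
c = a/β₁ = 8.919/0.85 = 10.493 in; ε'_s = 0.003(c − d')/c = 0.0022 ≥ ε_y = 0.0021, so the compression steel yields.
M_n = (A_s − A'_s) f_y (d − a/2) + A'_s f_y (d − d') = 238.8 × (27.2 − 4.4595) + 79.2 × (27.2 − 2.7) = 5430.4 + 1940.4 = 7370.8 kip·in.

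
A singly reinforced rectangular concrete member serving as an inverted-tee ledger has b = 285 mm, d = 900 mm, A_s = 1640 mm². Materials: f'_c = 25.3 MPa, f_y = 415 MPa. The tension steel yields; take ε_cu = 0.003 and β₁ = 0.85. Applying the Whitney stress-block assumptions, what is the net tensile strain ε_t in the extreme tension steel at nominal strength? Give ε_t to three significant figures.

a = A_s f_y/(0.85 f'_c b) = 111.05 mm.
β₁ = 0.85, so c = a/β₁ = 111.05/0.85 = 130.65 mm.
From the linear strain diagram with ε_cu = 0.003: ε_t = 0.003 (d − c)/c = 0.003 × (900 − 130.65)/130.65 = 0.0177.
Since ε_t ≥ 0.005, the section is tension-controlled.

ε_t ≈ 0.0177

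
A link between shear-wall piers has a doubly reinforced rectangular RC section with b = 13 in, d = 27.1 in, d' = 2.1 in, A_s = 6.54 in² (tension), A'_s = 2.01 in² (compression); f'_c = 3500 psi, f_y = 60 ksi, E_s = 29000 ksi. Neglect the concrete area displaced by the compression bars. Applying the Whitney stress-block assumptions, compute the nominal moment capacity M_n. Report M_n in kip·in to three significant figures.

M_n ≈ 9430 kip·in

Assume both steels yield.
a = (A_s − A'_s) f_y/(0.85 f'_c b) = (6.54 − 2.01) × 60/(0.85 × 3.5 × 13) = 7.028 in.
c = a/β₁ = 7.028/0.85 = 8.268 in; ε'_s = 0.003(c − d')/c = 0.0022 ≥ ε_y = 0.0021, so the compression steel yields.
M_n = (A_s − A'_s) f_y (d − a/2) + A'_s f_y (d − d') = 271.8 × (27.1 − 3.514) + 120.6 × (27.1 − 2.1) = 6410.7 + 3015.0 = 9425.7 kip·in.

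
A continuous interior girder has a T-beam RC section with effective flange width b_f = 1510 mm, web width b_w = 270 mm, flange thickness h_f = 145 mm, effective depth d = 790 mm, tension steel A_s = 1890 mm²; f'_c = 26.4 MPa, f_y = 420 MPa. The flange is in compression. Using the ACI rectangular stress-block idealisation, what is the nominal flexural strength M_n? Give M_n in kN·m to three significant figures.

M_n ≈ 618 kN·m

Tension: T = A_s f_y = 1890 × 420 = 793800 N.
Try a within the flange: a = T/(0.85 f'_c b_f) = 793800/(0.85 × 26.4 × 1510) = 23.43 mm.
Since a = 23.43 ≤ h_f = 145 mm, the stress block lies entirely in the flange; analyse as a rectangular beam of width b_f.
M_n = T(d − a/2) = 793800 × (790 − 11.715) = 617.80 × 10⁶ N·mm.
M_n = 617.80 kN·m.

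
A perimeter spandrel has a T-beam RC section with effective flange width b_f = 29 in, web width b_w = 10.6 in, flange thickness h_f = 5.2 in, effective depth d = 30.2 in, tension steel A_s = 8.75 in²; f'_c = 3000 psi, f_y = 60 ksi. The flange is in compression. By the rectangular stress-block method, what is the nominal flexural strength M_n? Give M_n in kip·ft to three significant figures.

M_n ≈ 1150 kip·ft

Tension: T = A_s f_y = 8.75 × 60 = 525 kips.
Try a within the flange: a = T/(0.85 f'_c b_f) = 525/(0.85 × 3 × 29) = 7.099 in.
a = 7.099 > h_f = 5.2 in: the block extends into the web. Split into flange-overhang and web parts.
C_f = 0.85 f'_c (b_f − b_w) h_f = 0.85 × 3 × (29 − 10.6) × 5.2 = 244.0 kips.
Remaining web compression depth: a_w = (T − C_f)/(0.85 f'_c b_w) = (525 − 244.0)/(0.85 × 3 × 10.6) = 10.396 in.
M_n = C_f(d − h_f/2) + (T − C_f)(d − a_w/2) = 244.0 × (30.2 − 2.6) + 281 × (30.2 − 5.198) = 6734.4 + 7025.6 = 13760.0 kip·in.
M_n = 13760.0/12 = 1146.67 kip·ft.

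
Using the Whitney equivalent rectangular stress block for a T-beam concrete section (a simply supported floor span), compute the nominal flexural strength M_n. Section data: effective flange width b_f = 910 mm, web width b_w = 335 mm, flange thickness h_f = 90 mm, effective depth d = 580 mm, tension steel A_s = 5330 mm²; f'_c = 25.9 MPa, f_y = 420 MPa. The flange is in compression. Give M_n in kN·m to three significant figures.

M_n ≈ 1170 kN·m

Tension: T = A_s f_y = 5330 × 420 = 2238600 N.
Try a within the flange: a = T/(0.85 f'_c b_f) = 2238600/(0.85 × 25.9 × 910) = 111.74 mm.
a = 111.74 > h_f = 90 mm: the block extends into the web. Split into flange-overhang and web parts.
C_f = 0.85 f'_c (b_f − b_w) h_f = 0.85 × 25.9 × (910 − 335) × 90 = 1139276 N.
Remaining web compression depth: a_w = (T − C_f)/(0.85 f'_c b_w) = (2238600 − 1139276)/(0.85 × 25.9 × 335) = 149.06 mm.
M_n = C_f(d − h_f/2) + (T − C_f)(d − a_w/2) = 1139276 × (580 − 45) + 1099324 × (580 − 74.53) = 609.51 + 555.68 = 1165.19 × 10⁶ N·mm.
M_n = 1165.19 kN·m.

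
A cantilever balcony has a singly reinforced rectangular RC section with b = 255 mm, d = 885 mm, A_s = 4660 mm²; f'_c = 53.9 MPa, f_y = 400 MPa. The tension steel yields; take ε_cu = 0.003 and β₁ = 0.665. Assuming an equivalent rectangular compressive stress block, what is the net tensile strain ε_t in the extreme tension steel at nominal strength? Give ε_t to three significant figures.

a = A_s f_y/(0.85 f'_c b) = 159.55 mm.
β₁ = 0.665, so c = a/β₁ = 159.55/0.665 = 239.92 mm.
From the linear strain diagram with ε_cu = 0.003: ε_t = 0.003 (d − c)/c = 0.003 × (885 − 239.92)/239.92 = 0.00807.
Since ε_t ≥ 0.005, the section is tension-controlled.

ε_t ≈ 0.00807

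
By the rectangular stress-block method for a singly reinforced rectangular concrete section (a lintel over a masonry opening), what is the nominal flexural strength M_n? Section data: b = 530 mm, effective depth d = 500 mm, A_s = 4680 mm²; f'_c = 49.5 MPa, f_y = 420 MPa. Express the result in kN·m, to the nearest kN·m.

M_n ≈ 896 kN·m

T = A_s f_y = 4680 × 420 = 1965600 N = 1965.6 kN.
From C = T: a = T/(0.85 f'_c b) = 1965600/(0.85 × 49.5 × 530) = 88.14 mm.
M_n = T(d − a/2) = 1965.6 kN × (500 − 44.07) mm = 896.18 kN·m.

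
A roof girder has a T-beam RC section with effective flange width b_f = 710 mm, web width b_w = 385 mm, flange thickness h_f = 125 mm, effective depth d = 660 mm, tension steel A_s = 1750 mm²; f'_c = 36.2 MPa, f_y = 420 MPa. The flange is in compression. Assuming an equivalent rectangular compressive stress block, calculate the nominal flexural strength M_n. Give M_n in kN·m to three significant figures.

M_n ≈ 473 kN·m

Tension: T = A_s f_y = 1750 × 420 = 735000 N.
Try a within the flange: a = T/(0.85 f'_c b_f) = 735000/(0.85 × 36.2 × 710) = 33.64 mm.
Since a = 33.64 ≤ h_f = 125 mm, the stress block lies entirely in the flange; analyse as a rectangular beam of width b_f.
M_n = T(d − a/2) = 735000 × (660 − 16.82) = 472.74 × 10⁶ N·mm.
M_n = 472.74 kN·m.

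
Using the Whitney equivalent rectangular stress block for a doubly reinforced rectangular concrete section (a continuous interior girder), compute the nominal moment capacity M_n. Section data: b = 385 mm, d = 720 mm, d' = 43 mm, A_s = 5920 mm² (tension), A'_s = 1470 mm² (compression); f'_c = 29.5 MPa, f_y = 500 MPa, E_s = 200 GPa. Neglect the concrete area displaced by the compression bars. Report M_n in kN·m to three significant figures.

M_n ≈ 1840 kN·m

Assume both tension and compression steel yield.
Net tension couple steel: A_s − A'_s = 4450 mm².
a = (A_s − A'_s) f_y / (0.85 f'_c b) = 2225000/(0.85 × 29.5 × 385) = 230.48 mm.
c = a/β₁ = 230.48/0.839 = 274.71 mm; ε'_s = 0.003(c − d')/c = 0.0025 ≥ f_y/E_s = 0.0025, so compression steel does yield.
M_n = (A_s − A'_s) f_y (d − a/2) + A'_s f_y (d − d') = [2225000 × (720 − 115.24) + 735000 × (720 − 43)] × 10⁻⁶ = 1345.59 + 497.60 = 1843.19 kN·m.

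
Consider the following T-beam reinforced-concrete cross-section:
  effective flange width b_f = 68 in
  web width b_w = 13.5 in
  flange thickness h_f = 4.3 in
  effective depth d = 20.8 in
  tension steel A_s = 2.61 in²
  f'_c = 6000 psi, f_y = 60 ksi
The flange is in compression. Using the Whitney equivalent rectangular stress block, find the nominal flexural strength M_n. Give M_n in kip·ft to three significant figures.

M_n ≈ 268 kip·ft

Tension: T = A_s f_y = 2.61 × 60 = 156.6 kips.
Try a within the flange: a = T/(0.85 f'_c b_f) = 156.6/(0.85 × 6 × 68) = 0.452 in.
Since a = 0.452 ≤ h_f = 4.3 in, the stress block lies entirely in the flange; analyse as a rectangular beam of width b_f.
M_n = T(d − a/2) = 156.6 × (20.8 − 0.226) = 3221.9 kip·in.
M_n = 3221.9/12 = 268.49 kip·ft.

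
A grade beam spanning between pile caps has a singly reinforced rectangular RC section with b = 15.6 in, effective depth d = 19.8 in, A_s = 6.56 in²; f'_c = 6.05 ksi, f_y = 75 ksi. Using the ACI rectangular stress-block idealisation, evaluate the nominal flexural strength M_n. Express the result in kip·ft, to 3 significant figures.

T = A_s f_y = 6.56 × 75 = 492 kips.
a = T/(0.85 f'_c b) = 492/(0.85 × 6.05 × 15.6) = 6.133 in.
M_n = T(d − a/2) = 492 × (19.8 − 3.0665) = 8232.9 kip·in = 8232.9/12 = 686.08 kip·ft.

M_n ≈ 686 kip·ft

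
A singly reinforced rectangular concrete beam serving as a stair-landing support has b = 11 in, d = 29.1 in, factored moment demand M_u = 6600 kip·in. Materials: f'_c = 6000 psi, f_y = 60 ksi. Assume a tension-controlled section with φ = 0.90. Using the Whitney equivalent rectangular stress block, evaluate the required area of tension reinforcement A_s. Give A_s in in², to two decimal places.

M_n = M_u/φ = 6600/0.90 = 7333.33 kip·in.
From M_n = 0.85 f'_c a b (d − a/2):
a = d − √(d² − 2M_n/(0.85 f'_c b)) = 29.1 − √(29.1² − 2 × 7333.33/(0.85 × 6 × 11)) = 4.906 in.
A_s = 0.85 f'_c a b / f_y = 0.85 × 6 × 4.906 × 11 / 60 = 4.587 in².

A_s ≈ 4.59 in²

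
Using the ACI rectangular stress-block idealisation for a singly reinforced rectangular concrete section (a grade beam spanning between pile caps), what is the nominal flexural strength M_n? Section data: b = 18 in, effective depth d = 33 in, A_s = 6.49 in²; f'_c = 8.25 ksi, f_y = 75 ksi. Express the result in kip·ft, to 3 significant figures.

M_n ≈ 1260 kip·ft

T = A_s f_y = 6.49 × 75 = 486.75 kips.
a = T/(0.85 f'_c b) = 486.75/(0.85 × 8.25 × 18) = 3.856 in.
M_n = T(d − a/2) = 486.75 × (33 − 1.928) = 15124.3 kip·in = 15124.3/12 = 1260.36 kip·ft.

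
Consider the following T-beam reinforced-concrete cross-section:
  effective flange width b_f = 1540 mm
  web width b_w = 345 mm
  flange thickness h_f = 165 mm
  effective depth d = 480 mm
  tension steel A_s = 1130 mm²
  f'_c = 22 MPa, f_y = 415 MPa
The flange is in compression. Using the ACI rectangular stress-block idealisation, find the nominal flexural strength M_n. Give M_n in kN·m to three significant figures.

Tension: T = A_s f_y = 1130 × 415 = 468950 N.
Try a within the flange: a = T/(0.85 f'_c b_f) = 468950/(0.85 × 22 × 1540) = 16.28 mm.
Since a = 16.28 ≤ h_f = 165 mm, the stress block lies entirely in the flange; analyse as a rectangular beam of width b_f.
M_n = T(d − a/2) = 468950 × (480 − 8.14) = 221.28 × 10⁶ N·mm.
M_n = 221.28 kN·m.

M_n ≈ 221 kN·m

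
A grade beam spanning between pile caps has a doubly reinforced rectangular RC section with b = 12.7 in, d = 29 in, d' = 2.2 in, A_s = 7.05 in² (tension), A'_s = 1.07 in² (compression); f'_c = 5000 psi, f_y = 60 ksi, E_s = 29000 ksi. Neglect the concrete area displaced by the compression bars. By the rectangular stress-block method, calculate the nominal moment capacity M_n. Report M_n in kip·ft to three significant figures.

M_n ≈ 911 kip·ft

Assume both steels yield.
a = (A_s − A'_s) f_y/(0.85 f'_c b) = (7.05 − 1.07) × 60/(0.85 × 5 × 12.7) = 6.648 in.
c = a/β₁ = 6.648/0.8 = 8.310 in; ε'_s = 0.003(c − d')/c = 0.0022 ≥ ε_y = 0.0021, so the compression steel yields.
M_n = (A_s − A'_s) f_y (d − a/2) + A'_s f_y (d − d') = 358.8 × (29 − 3.324) + 64.2 × (29 − 2.2) = 9212.5 + 1720.6 = 10933.1 kip·in = 10933.1/12 = 911.09 kip·ft.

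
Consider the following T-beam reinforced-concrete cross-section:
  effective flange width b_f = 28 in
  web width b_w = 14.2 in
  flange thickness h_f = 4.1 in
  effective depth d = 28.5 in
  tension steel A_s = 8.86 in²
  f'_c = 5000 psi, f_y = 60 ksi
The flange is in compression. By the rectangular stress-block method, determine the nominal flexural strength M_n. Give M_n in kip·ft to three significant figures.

M_n ≈ 1160 kip·ft

Tension: T = A_s f_y = 8.86 × 60 = 531.6 kips.
Try a within the flange: a = T/(0.85 f'_c b_f) = 531.6/(0.85 × 5 × 28) = 4.467 in.
a = 4.467 > h_f = 4.1 in: the block extends into the web. Split into flange-overhang and web parts.
C_f = 0.85 f'_c (b_f − b_w) h_f = 0.85 × 5 × (28 − 14.2) × 4.1 = 240.5 kips.
Remaining web compression depth: a_w = (T − C_f)/(0.85 f'_c b_w) = (531.6 − 240.5)/(0.85 × 5 × 14.2) = 4.824 in.
M_n = C_f(d − h_f/2) + (T − C_f)(d − a_w/2) = 240.5 × (28.5 − 2.05) + 291.1 × (28.5 − 2.412) = 6361.2 + 7594.2 = 13955.4 kip·in.
M_n = 13955.4/12 = 1162.95 kip·ft.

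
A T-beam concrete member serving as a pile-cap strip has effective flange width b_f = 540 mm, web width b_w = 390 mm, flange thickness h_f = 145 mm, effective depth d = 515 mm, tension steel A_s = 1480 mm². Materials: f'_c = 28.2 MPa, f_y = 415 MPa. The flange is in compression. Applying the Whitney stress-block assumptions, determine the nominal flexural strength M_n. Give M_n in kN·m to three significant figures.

M_n ≈ 302 kN·m

Tension: T = A_s f_y = 1480 × 415 = 614200 N.
Try a within the flange: a = T/(0.85 f'_c b_f) = 614200/(0.85 × 28.2 × 540) = 47.45 mm.
Since a = 47.45 ≤ h_f = 145 mm, the stress block lies entirely in the flange; analyse as a rectangular beam of width b_f.
M_n = T(d − a/2) = 614200 × (515 − 23.725) = 301.74 × 10⁶ N·mm.
M_n = 301.74 kN·m.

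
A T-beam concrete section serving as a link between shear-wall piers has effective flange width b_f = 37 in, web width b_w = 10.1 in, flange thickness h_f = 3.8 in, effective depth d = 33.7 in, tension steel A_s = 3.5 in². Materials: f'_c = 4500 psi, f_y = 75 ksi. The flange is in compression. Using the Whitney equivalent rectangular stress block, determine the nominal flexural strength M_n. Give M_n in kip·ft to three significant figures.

Tension: T = A_s f_y = 3.5 × 75 = 262.5 kips.
Try a within the flange: a = T/(0.85 f'_c b_f) = 262.5/(0.85 × 4.5 × 37) = 1.855 in.
Since a = 1.855 ≤ h_f = 3.8 in, the stress block lies entirely in the flange; analyse as a rectangular beam of width b_f.
M_n = T(d − a/2) = 262.5 × (33.7 − 0.9275) = 8602.8 kip·in.
M_n = 8602.8/12 = 716.90 kip·ft.

M_n ≈ 717 kip·ft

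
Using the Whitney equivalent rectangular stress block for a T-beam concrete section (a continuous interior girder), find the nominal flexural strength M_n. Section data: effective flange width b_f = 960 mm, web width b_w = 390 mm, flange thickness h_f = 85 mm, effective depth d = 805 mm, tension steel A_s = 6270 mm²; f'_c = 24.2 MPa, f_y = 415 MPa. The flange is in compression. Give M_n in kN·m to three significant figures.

M_n ≈ 1890 kN·m

Tension: T = A_s f_y = 6270 × 415 = 2602050 N.
Try a within the flange: a = T/(0.85 f'_c b_f) = 2602050/(0.85 × 24.2 × 960) = 131.77 mm.
a = 131.77 > h_f = 85 mm: the block extends into the web. Split into flange-overhang and web parts.
C_f = 0.85 f'_c (b_f − b_w) h_f = 0.85 × 24.2 × (960 − 390) × 85 = 996617 N.
Remaining web compression depth: a_w = (T − C_f)/(0.85 f'_c b_w) = (2602050 − 996617)/(0.85 × 24.2 × 390) = 200.12 mm.
M_n = C_f(d − h_f/2) + (T − C_f)(d − a_w/2) = 996617 × (805 − 42.5) + 1605433 × (805 − 100.06) = 759.92 + 1131.73 = 1891.65 × 10⁶ N·mm.
M_n = 1891.65 kN·m.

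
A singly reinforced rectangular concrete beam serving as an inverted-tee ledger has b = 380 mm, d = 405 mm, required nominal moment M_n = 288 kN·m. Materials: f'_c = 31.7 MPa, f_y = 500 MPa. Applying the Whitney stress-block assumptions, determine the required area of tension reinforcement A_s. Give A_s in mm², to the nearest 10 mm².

With M_n = 0.85 f'_c a b (d − a/2), solve the quadratic for a:
a = d − √(d² − 2M_n/(0.85 f'_c b)) = 405 − √(405² − 2 × 288×10⁶/(0.85 × 31.7 × 380)) = 76.72 mm.
A_s = 0.85 f'_c a b / f_y = 0.85 × 31.7 × 76.72 × 380 / 500 = 1571.1 mm².

A_s ≈ 1570 mm²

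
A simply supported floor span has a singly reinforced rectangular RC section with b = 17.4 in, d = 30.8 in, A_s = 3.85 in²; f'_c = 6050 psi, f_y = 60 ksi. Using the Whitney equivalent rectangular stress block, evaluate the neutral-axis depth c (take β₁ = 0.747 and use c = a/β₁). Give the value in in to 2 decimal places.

T = A_s f_y = 3.85 × 60 = 231 kips.
a = T/(0.85 f'_c b) = 231/(0.85 × 6.05 × 17.4) = 2.5816 in.
With β₁ = 0.747, c = a/β₁ = 2.5816/0.747 = 3.46 in.

c ≈ 3.46 in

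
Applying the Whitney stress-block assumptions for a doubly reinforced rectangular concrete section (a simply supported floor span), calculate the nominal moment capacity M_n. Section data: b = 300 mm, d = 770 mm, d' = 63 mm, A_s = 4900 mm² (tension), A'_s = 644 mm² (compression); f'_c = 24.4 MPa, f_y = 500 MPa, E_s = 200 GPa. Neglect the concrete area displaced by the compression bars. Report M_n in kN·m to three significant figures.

Assume both tension and compression steel yield.
Net tension couple steel: A_s − A'_s = 4256 mm².
a = (A_s − A'_s) f_y / (0.85 f'_c b) = 2128000/(0.85 × 24.4 × 300) = 342.01 mm.
c = a/β₁ = 342.01/0.85 = 402.36 mm; ε'_s = 0.003(c − d')/c = 0.0025 ≥ f_y/E_s = 0.0025, so compression steel does yield.
M_n = (A_s − A'_s) f_y (d − a/2) + A'_s f_y (d − d') = [2128000 × (770 − 171.005) + 322000 × (770 − 63)] × 10⁻⁶ = 1274.66 + 227.65 = 1502.31 kN·m.

M_n ≈ 1500 kN·m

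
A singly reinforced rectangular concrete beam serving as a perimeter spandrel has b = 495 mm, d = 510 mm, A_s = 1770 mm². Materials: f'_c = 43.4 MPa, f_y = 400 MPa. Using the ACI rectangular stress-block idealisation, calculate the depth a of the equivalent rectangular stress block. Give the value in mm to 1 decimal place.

T = A_s f_y = 1770 × 400 = 708000 N = 708 kN.
Setting C = 0.85 f'_c a b equal to T: a = 708000/(0.85 × 43.4 × 495) = 38.8 mm.

a ≈ 38.8 mm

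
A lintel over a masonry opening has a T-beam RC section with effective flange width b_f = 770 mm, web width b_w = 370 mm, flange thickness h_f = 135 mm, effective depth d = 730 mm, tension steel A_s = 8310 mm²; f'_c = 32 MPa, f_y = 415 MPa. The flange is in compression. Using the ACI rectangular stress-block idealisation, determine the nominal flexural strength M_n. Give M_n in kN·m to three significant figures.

M_n ≈ 2220 kN·m

Tension: T = A_s f_y = 8310 × 415 = 3448650 N.
Try a within the flange: a = T/(0.85 f'_c b_f) = 3448650/(0.85 × 32 × 770) = 164.66 mm.
a = 164.66 > h_f = 135 mm: the block extends into the web. Split into flange-overhang and web parts.
C_f = 0.85 f'_c (b_f − b_w) h_f = 0.85 × 32 × (770 − 370) × 135 = 1468800 N.
Remaining web compression depth: a_w = (T − C_f)/(0.85 f'_c b_w) = (3448650 − 1468800)/(0.85 × 32 × 370) = 196.73 mm.
M_n = C_f(d − h_f/2) + (T − C_f)(d − a_w/2) = 1468800 × (730 − 67.5) + 1979850 × (730 − 98.365) = 973.08 + 1250.54 = 2223.62 × 10⁶ N·mm.
M_n = 2223.62 kN·m.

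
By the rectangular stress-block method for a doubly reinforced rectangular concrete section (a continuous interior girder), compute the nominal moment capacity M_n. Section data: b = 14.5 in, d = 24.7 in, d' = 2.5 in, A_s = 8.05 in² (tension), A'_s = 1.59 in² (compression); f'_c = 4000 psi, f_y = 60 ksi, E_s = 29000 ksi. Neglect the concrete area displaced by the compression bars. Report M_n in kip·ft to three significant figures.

M_n ≈ 847 kip·ft

Assume both steels yield.
a = (A_s − A'_s) f_y/(0.85 f'_c b) = (8.05 − 1.59) × 60/(0.85 × 4 × 14.5) = 7.862 in.
c = a/β₁ = 7.862/0.85 = 9.249 in; ε'_s = 0.003(c − d')/c = 0.0022 ≥ ε_y = 0.0021, so the compression steel yields.
M_n = (A_s − A'_s) f_y (d − a/2) + A'_s f_y (d − d') = 387.6 × (24.7 − 3.931) + 95.4 × (24.7 − 2.5) = 8050.1 + 2117.9 = 10168.0 kip·in = 10168.0/12 = 847.33 kip·ft.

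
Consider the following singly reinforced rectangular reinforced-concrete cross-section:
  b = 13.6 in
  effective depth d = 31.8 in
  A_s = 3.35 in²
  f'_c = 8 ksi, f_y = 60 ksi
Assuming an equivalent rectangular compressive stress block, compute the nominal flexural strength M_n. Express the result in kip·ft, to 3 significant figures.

T = A_s f_y = 3.35 × 60 = 201 kips.
a = T/(0.85 f'_c b) = 201/(0.85 × 8 × 13.6) = 2.173 in.
M_n = T(d − a/2) = 201 × (31.8 − 1.0865) = 6173.4 kip·in = 6173.4/12 = 514.45 kip·ft.

M_n ≈ 514 kip·ft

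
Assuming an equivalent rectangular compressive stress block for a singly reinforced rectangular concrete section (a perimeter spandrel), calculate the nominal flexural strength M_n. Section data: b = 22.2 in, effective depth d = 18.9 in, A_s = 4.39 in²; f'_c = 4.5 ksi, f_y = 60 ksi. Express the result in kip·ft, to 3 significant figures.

T = A_s f_y = 4.39 × 60 = 263.4 kips.
a = T/(0.85 f'_c b) = 263.4/(0.85 × 4.5 × 22.2) = 3.102 in.
M_n = T(d − a/2) = 263.4 × (18.9 − 1.551) = 4569.7 kip·in = 4569.7/12 = 380.81 kip·ft.

M_n ≈ 381 kip·ft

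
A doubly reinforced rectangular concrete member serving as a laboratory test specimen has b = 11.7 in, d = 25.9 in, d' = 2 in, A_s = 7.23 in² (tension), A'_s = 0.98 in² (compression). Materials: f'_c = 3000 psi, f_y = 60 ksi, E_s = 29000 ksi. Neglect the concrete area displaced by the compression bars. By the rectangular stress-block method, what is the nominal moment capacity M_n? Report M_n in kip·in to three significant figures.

M_n ≈ 8760 kip·in

Assume both steels yield.
a = (A_s − A'_s) f_y/(0.85 f'_c b) = (7.23 − 0.98) × 60/(0.85 × 3 × 11.7) = 12.569 in.
c = a/β₁ = 12.569/0.85 = 14.787 in; ε'_s = 0.003(c − d')/c = 0.0026 ≥ ε_y = 0.0021, so the compression steel yields.
M_n = (A_s − A'_s) f_y (d − a/2) + A'_s f_y (d − d') = 375 × (25.9 − 6.2845) + 58.8 × (25.9 − 2) = 7355.8 + 1405.3 = 8761.1 kip·in.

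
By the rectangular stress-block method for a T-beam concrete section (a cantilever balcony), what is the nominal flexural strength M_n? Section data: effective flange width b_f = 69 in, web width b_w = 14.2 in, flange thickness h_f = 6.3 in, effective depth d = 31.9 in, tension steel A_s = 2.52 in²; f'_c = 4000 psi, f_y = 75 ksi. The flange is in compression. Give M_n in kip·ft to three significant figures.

Tension: T = A_s f_y = 2.52 × 75 = 189 kips.
Try a within the flange: a = T/(0.85 f'_c b_f) = 189/(0.85 × 4 × 69) = 0.806 in.
Since a = 0.806 ≤ h_f = 6.3 in, the stress block lies entirely in the flange; analyse as a rectangular beam of width b_f.
M_n = T(d − a/2) = 189 × (31.9 − 0.403) = 5952.9 kip·in.
M_n = 5952.9/12 = 496.08 kip·ft.

M_n ≈ 496 kip·ft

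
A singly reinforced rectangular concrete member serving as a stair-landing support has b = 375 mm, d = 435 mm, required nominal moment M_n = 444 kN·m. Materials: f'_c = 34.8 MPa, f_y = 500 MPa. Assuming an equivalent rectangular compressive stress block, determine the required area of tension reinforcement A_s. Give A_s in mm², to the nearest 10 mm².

With M_n = 0.85 f'_c a b (d − a/2), solve the quadratic for a:
a = d − √(d² − 2M_n/(0.85 f'_c b)) = 435 − √(435² − 2 × 444×10⁶/(0.85 × 34.8 × 375)) = 104.59 mm.
A_s = 0.85 f'_c a b / f_y = 0.85 × 34.8 × 104.59 × 375 / 500 = 2320.3 mm².

A_s ≈ 2320 mm²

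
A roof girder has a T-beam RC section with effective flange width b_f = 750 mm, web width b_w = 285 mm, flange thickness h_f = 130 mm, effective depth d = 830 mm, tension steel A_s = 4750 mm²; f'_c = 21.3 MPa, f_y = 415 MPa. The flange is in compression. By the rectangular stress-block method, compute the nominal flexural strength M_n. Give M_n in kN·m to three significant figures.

M_n ≈ 1490 kN·m

Tension: T = A_s f_y = 4750 × 415 = 1971250 N.
Try a within the flange: a = T/(0.85 f'_c b_f) = 1971250/(0.85 × 21.3 × 750) = 145.17 mm.
a = 145.17 > h_f = 130 mm: the block extends into the web. Split into flange-overhang and web parts.
C_f = 0.85 f'_c (b_f − b_w) h_f = 0.85 × 21.3 × (750 − 285) × 130 = 1094447 N.
Remaining web compression depth: a_w = (T − C_f)/(0.85 f'_c b_w) = (1971250 − 1094447)/(0.85 × 21.3 × 285) = 169.93 mm.
M_n = C_f(d − h_f/2) + (T − C_f)(d − a_w/2) = 1094447 × (830 − 65) + 876803 × (830 − 84.965) = 837.25 + 653.25 = 1490.50 × 10⁶ N·mm.
M_n = 1490.50 kN·m.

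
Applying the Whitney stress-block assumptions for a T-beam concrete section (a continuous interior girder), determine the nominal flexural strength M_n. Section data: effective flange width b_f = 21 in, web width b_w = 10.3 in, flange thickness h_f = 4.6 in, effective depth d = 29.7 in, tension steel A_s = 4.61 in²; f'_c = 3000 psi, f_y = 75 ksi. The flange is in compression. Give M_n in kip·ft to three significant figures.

Tension: T = A_s f_y = 4.61 × 75 = 345.75 kips.
Try a within the flange: a = T/(0.85 f'_c b_f) = 345.75/(0.85 × 3 × 21) = 6.457 in.
a = 6.457 > h_f = 4.6 in: the block extends into the web. Split into flange-overhang and web parts.
C_f = 0.85 f'_c (b_f − b_w) h_f = 0.85 × 3 × (21 − 10.3) × 4.6 = 125.5 kips.
Remaining web compression depth: a_w = (T − C_f)/(0.85 f'_c b_w) = (345.75 − 125.5)/(0.85 × 3 × 10.3) = 8.386 in.
M_n = C_f(d − h_f/2) + (T − C_f)(d − a_w/2) = 125.5 × (29.7 − 2.3) + 220.25 × (29.7 − 4.193) = 3438.7 + 5617.9 = 9056.6 kip·in.
M_n = 9056.6/12 = 754.72 kip·ft.

M_n ≈ 755 kip·ft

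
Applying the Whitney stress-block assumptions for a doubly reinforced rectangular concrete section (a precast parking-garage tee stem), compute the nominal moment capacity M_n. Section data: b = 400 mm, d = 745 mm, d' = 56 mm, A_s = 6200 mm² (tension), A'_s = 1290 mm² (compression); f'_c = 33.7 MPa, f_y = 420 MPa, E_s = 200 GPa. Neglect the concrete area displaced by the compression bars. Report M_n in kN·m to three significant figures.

M_n ≈ 1720 kN·m

Assume both tension and compression steel yield.
Net tension couple steel: A_s − A'_s = 4910 mm².
a = (A_s − A'_s) f_y / (0.85 f'_c b) = 2062200/(0.85 × 33.7 × 400) = 179.98 mm.
c = a/β₁ = 179.98/0.809 = 222.47 mm; ε'_s = 0.003(c − d')/c = 0.0022 ≥ f_y/E_s = 0.0021, so compression steel does yield.
M_n = (A_s − A'_s) f_y (d − a/2) + A'_s f_y (d − d') = [2062200 × (745 − 89.99) + 541800 × (745 − 56)] × 10⁻⁶ = 1350.76 + 373.30 = 1724.06 kN·m.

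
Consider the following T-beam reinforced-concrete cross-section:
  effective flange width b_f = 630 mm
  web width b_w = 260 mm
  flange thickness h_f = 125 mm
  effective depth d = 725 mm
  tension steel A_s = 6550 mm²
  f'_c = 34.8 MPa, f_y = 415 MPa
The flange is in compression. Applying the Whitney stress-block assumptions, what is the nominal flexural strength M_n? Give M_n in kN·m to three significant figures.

Tension: T = A_s f_y = 6550 × 415 = 2718250 N.
Try a within the flange: a = T/(0.85 f'_c b_f) = 2718250/(0.85 × 34.8 × 630) = 145.86 mm.
a = 145.86 > h_f = 125 mm: the block extends into the web. Split into flange-overhang and web parts.
C_f = 0.85 f'_c (b_f − b_w) h_f = 0.85 × 34.8 × (630 − 260) × 125 = 1368075 N.
Remaining web compression depth: a_w = (T − C_f)/(0.85 f'_c b_w) = (2718250 − 1368075)/(0.85 × 34.8 × 260) = 175.56 mm.
M_n = C_f(d − h_f/2) + (T − C_f)(d − a_w/2) = 1368075 × (725 − 62.5) + 1350175 × (725 − 87.78) = 906.35 + 860.36 = 1766.71 × 10⁶ N·mm.
M_n = 1766.71 kN·m.

M_n ≈ 1770 kN·m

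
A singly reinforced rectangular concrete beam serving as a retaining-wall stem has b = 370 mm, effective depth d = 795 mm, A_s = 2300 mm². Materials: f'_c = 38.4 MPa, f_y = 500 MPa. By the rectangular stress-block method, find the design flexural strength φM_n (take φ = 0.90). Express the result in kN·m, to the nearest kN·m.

φM_n ≈ 774 kN·m

T = A_s f_y = 2300 × 500 = 1150000 N = 1150 kN.
From C = T: a = T/(0.85 f'_c b) = 1150000/(0.85 × 38.4 × 370) = 95.22 mm.
M_n = T(d − a/2) = 1150 kN × (795 − 47.61) mm = 859.50 kN·m.
φM_n = 0.90 × 859.50 = 773.55 kN·m.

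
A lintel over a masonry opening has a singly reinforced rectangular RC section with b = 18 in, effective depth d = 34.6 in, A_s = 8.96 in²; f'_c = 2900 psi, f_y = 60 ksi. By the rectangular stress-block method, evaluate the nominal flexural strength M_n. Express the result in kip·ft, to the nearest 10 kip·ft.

M_n ≈ 1280 kip·ft

T = A_s f_y = 8.96 × 60 = 537.6 kips.
a = T/(0.85 f'_c b) = 537.6/(0.85 × 2.9 × 18) = 12.116 in.
M_n = T(d − a/2) = 537.6 × (34.6 − 6.058) = 15344.2 kip·in = 15344.2/12 = 1278.68 kip·ft.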